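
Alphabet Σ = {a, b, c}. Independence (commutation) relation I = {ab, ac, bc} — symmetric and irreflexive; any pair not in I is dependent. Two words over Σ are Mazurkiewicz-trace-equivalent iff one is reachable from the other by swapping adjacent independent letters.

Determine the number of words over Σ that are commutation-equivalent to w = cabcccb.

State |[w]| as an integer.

0(c) covers ∅
1(a) covers ∅
2(b) covers ∅
3(c) covers 0:c
4(c) covers 3:c
5(c) covers 4:c
6(b) covers 2:b
floor of heap: 0:c, 1:a, 2:b
completions by unplaced set U, small U first (add the entries for U minus each lowest piece of U):
  |U|=1: {1}:1  {5}:1  {6}:1
  |U|=2: {1,5}:2  {1,6}:2  {2,6}:1  {4,5}:1  {5,6}:2
  |U|=3: {1,2,6}:3  {1,4,5}:3  {1,5,6}:6  {2,5,6}:3  {3,4,5}:1  {4,5,6}:3
  |U|=4: {0,3,4,5}:1  {1,2,5,6}:12  {1,3,4,5}:4  {1,4,5,6}:12  {2,4,5,6}:6  {3,4,5,6}:4
  |U|=5: {0,1,3,4,5}:5  {0,3,4,5,6}:5  {1,2,4,5,6}:30  {1,3,4,5,6}:20  {2,3,4,5,6}:10
  start at 0(c): 60
  start at 1(a): 15
  start at 2(b): 30
sum over floor = 105

105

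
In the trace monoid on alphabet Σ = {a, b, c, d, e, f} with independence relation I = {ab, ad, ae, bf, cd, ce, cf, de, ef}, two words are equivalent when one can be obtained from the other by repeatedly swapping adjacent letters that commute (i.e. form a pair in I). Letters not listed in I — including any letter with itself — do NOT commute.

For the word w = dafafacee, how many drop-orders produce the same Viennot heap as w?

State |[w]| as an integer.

72

drop 0:d onto floor
drop 1:a onto floor
drop 2:f onto {0:d, 1:a}
drop 3:a onto {2:f}
drop 4:f onto {3:a}
drop 5:a onto {4:f}
drop 6:c onto {5:a}
drop 7:e onto floor
drop 8:e onto {7:e}
ground layer = {0:d, 1:a, 7:e}
drop-orders for the pieces not yet dropped (sum over which currently-grounded one goes next):
  1 to go: {6} 1  {8} 1
  2 to go: {5,6} 1  {6,8} 2  {7,8} 1
  3 to go: {4,5,6} 1  {5,6,8} 3  {6,7,8} 3
  4 to go: {3,4,5,6} 1  {4,5,6,8} 4  {5,6,7,8} 6
  5 to go: {2,3,4,5,6} 1  {3,4,5,6,8} 5  {4,5,6,7,8} 10
  6 to go: {0,2,3,4,5,6} 1  {1,2,3,4,5,6} 1  {2,3,4,5,6,8} 6  {3,4,5,6,7,8} 15
  7 to go: {0,1,2,3,4,5,6} 2  {0,2,3,4,5,6,8} 7  {1,2,3,4,5,6,8} 7  {2,3,4,5,6,7,8} 21
  if 0:d drops first: 28 orders
  if 1:a drops first: 28 orders
  if 7:e drops first: 16 orders
heap linearizations: 72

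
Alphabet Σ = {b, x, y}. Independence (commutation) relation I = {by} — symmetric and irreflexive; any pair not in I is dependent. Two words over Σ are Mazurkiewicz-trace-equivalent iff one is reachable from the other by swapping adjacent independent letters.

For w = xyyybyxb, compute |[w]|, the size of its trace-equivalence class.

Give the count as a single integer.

drop 0:x onto floor
drop 1:y onto {0:x}
drop 2:y onto {1:y}
drop 3:y onto {2:y}
drop 4:b onto {0:x}
drop 5:y onto {3:y}
drop 6:x onto {4:b, 5:y}
drop 7:b onto {6:x}
ground layer = {0:x}
drop-orders for the pieces not yet dropped (sum over which currently-grounded one goes next):
  1 to go: {7} 1
  2 to go: {6,7} 1
  3 to go: {4,6,7} 1  {5,6,7} 1
  4 to go: {3,5,6,7} 1  {4,5,6,7} 2
  5 to go: {2,3,5,6,7} 1  {3,4,5,6,7} 3
  6 to go: {1,2,3,5,6,7} 1  {2,3,4,5,6,7} 4
  if 0:x drops first: 5 orders

5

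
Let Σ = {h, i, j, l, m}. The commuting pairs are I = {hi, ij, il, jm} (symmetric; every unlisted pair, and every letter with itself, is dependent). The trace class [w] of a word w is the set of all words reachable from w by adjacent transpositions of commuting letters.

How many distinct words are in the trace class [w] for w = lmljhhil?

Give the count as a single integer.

0(l) covers ∅
1(m) covers 0:l
2(l) covers 1:m
3(j) covers 2:l
4(h) covers 3:j
5(h) covers 4:h
6(i) covers 1:m
7(l) covers 5:h
floor of heap: 0:l
completions by unplaced set U, small U first (add the entries for U minus each lowest piece of U):
  |U|=1: {6}:1  {7}:1
  |U|=2: {5,7}:1  {6,7}:2
  |U|=3: {4,5,7}:1  {5,6,7}:3
  |U|=4: {3,4,5,7}:1  {4,5,6,7}:4
  |U|=5: {2,3,4,5,7}:1  {3,4,5,6,7}:5
  |U|=6: {2,3,4,5,6,7}:6
  start at 0(l): 6

6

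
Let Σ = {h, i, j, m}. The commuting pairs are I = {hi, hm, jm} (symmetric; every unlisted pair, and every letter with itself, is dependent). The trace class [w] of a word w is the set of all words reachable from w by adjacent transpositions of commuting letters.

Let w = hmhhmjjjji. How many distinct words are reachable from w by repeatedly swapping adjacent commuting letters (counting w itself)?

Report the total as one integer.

#0=h has no predecessor
#1=m has no predecessor
#2=h depends on [0:h]
#3=h depends on [2:h]
#4=m depends on [1:m]
#5=j depends on [3:h]
#6=j depends on [5:j]
#7=j depends on [6:j]
#8=j depends on [7:j]
#9=i depends on [4:m, 8:j]
sources: [0:h, 1:m]
N(rest) = Σ N(rest − s) over sources s of rest; N(one piece) = 1:
  size 1 → [9]=1
  size 2 → [4,9]=1  [8,9]=1
  size 3 → [1,4,9]=1  [4,8,9]=2  [7,8,9]=1
  size 4 → [1,4,8,9]=3  [4,7,8,9]=3  [6,7,8,9]=1
  size 5 → [1,4,7,8,9]=6  [4,6,7,8,9]=4  [5,6,7,8,9]=1
  size 6 → [1,4,6,7,8,9]=10  [3,5,6,7,8,9]=1  [4,5,6,7,8,9]=5
  size 7 → [1,4,5,6,7,8,9]=15  [2,3,5,6,7,8,9]=1  [3,4,5,6,7,8,9]=6
  size 8 → [0,2,3,5,6,7,8,9]=1  [1,3,4,5,6,7,8,9]=21  [2,3,4,5,6,7,8,9]=7
  first=0(h) contributes 28
  first=1(m) contributes 8
|[w]| = 36

36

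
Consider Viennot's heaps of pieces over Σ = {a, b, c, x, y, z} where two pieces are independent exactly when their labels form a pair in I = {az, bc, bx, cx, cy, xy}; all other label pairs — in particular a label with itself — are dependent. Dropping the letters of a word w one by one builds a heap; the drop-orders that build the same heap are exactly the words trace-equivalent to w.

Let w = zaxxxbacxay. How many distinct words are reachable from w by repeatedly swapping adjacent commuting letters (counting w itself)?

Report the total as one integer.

drop 0:z onto floor
drop 1:a onto floor
drop 2:x onto {0:z, 1:a}
drop 3:x onto {2:x}
drop 4:x onto {3:x}
drop 5:b onto {0:z, 1:a}
drop 6:a onto {4:x, 5:b}
drop 7:c onto {6:a}
drop 8:x onto {6:a}
drop 9:a onto {7:c, 8:x}
drop 10:y onto {9:a}
ground layer = {0:z, 1:a}
drop-orders for the pieces not yet dropped (sum over which currently-grounded one goes next):
  1 to go: {10} 1
  2 to go: {9,10} 1
  3 to go: {7,9,10} 1  {8,9,10} 1
  4 to go: {7,8,9,10} 2
  5 to go: {6,7,8,9,10} 2
  6 to go: {4,6,7,8,9,10} 2  {5,6,7,8,9,10} 2
  7 to go: {3,4,6,7,8,9,10} 2  {4,5,6,7,8,9,10} 4
  8 to go: {2,3,4,6,7,8,9,10} 2  {3,4,5,6,7,8,9,10} 6
  9 to go: {2,3,4,5,6,7,8,9,10} 8
  if 0:z drops first: 8 orders
  if 1:a drops first: 8 orders
heap linearizations: 16

16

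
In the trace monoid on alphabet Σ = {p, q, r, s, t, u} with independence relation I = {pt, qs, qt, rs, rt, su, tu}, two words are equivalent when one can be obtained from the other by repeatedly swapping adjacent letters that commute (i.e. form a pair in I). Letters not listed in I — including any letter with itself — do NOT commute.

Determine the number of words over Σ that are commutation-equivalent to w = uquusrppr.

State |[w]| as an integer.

6

piece 0:u — minimal
piece 1:q rests on {0:u}
piece 2:u rests on {1:q}
piece 3:u rests on {2:u}
piece 4:s — minimal
piece 5:r rests on {3:u}
piece 6:p rests on {4:s, 5:r}
piece 7:p rests on {6:p}
piece 8:r rests on {7:p}
minimal pieces: {0:u, 4:s}
ways to finish when only these pieces remain (= sum over removing one remaining piece with nothing left below it):
  1 left: {8}→1
  2 left: {7,8}→1
  3 left: {6,7,8}→1
  4 left: {4,6,7,8}→1  {5,6,7,8}→1
  5 left: {3,5,6,7,8}→1  {4,5,6,7,8}→2
  6 left: {2,3,5,6,7,8}→1  {3,4,5,6,7,8}→3
  7 left: {1,2,3,5,6,7,8}→1  {2,3,4,5,6,7,8}→4
  placing 0:u first → 5 extensions
  placing 4:s first → 1 extensions
total linear extensions = 6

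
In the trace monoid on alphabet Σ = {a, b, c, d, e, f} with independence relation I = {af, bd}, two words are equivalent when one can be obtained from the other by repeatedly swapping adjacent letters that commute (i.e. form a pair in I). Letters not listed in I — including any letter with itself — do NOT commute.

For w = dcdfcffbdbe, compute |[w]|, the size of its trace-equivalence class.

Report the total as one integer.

3

piece 0:d — minimal
piece 1:c rests on {0:d}
piece 2:d rests on {1:c}
piece 3:f rests on {2:d}
piece 4:c rests on {3:f}
piece 5:f rests on {4:c}
piece 6:f rests on {5:f}
piece 7:b rests on {6:f}
piece 8:d rests on {6:f}
piece 9:b rests on {7:b}
piece 10:e rests on {8:d, 9:b}
minimal pieces: {0:d}
ways to finish when only these pieces remain (= sum over removing one remaining piece with nothing left below it):
  1 left: {10}→1
  2 left: {8,10}→1  {9,10}→1
  3 left: {7,9,10}→1  {8,9,10}→2
  4 left: {7,8,9,10}→3
  5 left: {6,7,8,9,10}→3
  6 left: {5,6,7,8,9,10}→3
  7 left: {4,5,6,7,8,9,10}→3
  8 left: {3,4,5,6,7,8,9,10}→3
  9 left: {2,3,4,5,6,7,8,9,10}→3
  placing 0:d first → 3 extensions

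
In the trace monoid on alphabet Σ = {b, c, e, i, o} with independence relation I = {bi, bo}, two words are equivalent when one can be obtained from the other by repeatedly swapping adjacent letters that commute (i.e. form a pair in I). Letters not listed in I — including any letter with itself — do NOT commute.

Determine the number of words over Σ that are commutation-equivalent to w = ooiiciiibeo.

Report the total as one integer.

4

piece 0:o — minimal
piece 1:o rests on {0:o}
piece 2:i rests on {1:o}
piece 3:i rests on {2:i}
piece 4:c rests on {3:i}
piece 5:i rests on {4:c}
piece 6:i rests on {5:i}
piece 7:i rests on {6:i}
piece 8:b rests on {4:c}
piece 9:e rests on {7:i, 8:b}
piece 10:o rests on {9:e}
minimal pieces: {0:o}
ways to finish when only these pieces remain (= sum over removing one remaining piece with nothing left below it):
  1 left: {10}→1
  2 left: {9,10}→1
  3 left: {7,9,10}→1  {8,9,10}→1
  4 left: {6,7,9,10}→1  {7,8,9,10}→2
  5 left: {5,6,7,9,10}→1  {6,7,8,9,10}→3
  6 left: {5,6,7,8,9,10}→4
  7 left: {4,5,6,7,8,9,10}→4
  8 left: {3,4,5,6,7,8,9,10}→4
  9 left: {2,3,4,5,6,7,8,9,10}→4
  placing 0:o first → 4 extensions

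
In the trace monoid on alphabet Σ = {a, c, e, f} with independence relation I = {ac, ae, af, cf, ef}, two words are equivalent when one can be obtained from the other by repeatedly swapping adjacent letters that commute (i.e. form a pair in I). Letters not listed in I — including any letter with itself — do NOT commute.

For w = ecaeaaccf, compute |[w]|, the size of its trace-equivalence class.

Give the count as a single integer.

piece 0:e — minimal
piece 1:c rests on {0:e}
piece 2:a — minimal
piece 3:e rests on {1:c}
piece 4:a rests on {2:a}
piece 5:a rests on {4:a}
piece 6:c rests on {3:e}
piece 7:c rests on {6:c}
piece 8:f — minimal
minimal pieces: {0:e, 2:a, 8:f}
ways to finish when only these pieces remain (= sum over removing one remaining piece with nothing left below it):
  1 left: {5}→1  {7}→1  {8}→1
  2 left: {4,5}→1  {5,7}→2  {5,8}→2  {6,7}→1  {7,8}→2
  3 left: {2,4,5}→1  {3,6,7}→1  {4,5,7}→3  {4,5,8}→3  {5,6,7}→3  {5,7,8}→6  {6,7,8}→3
  4 left: {1,3,6,7}→1  {2,4,5,7}→4  {2,4,5,8}→4  {3,5,6,7}→4  {3,6,7,8}→4  {4,5,6,7}→6  {4,5,7,8}→12  {5,6,7,8}→12
  5 left: {0,1,3,6,7}→1  {1,3,5,6,7}→5  {1,3,6,7,8}→5  {2,4,5,6,7}→10  {2,4,5,7,8}→20  {3,4,5,6,7}→10  {3,5,6,7,8}→20  {4,5,6,7,8}→30
  6 left: {0,1,3,5,6,7}→6  {0,1,3,6,7,8}→6  {1,3,4,5,6,7}→15  {1,3,5,6,7,8}→30  {2,3,4,5,6,7}→20  {2,4,5,6,7,8}→60  {3,4,5,6,7,8}→60
  7 left: {0,1,3,4,5,6,7}→21  {0,1,3,5,6,7,8}→42  {1,2,3,4,5,6,7}→35  {1,3,4,5,6,7,8}→105  {2,3,4,5,6,7,8}→140
  placing 0:e first → 280 extensions
  placing 2:a first → 168 extensions
  placing 8:f first → 56 extensions
total linear extensions = 504

504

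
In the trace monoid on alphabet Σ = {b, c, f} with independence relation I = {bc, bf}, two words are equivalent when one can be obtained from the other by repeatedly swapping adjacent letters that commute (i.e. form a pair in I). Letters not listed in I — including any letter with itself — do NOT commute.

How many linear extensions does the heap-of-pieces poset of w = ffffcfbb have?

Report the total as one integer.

#0=f has no predecessor
#1=f depends on [0:f]
#2=f depends on [1:f]
#3=f depends on [2:f]
#4=c depends on [3:f]
#5=f depends on [4:c]
#6=b has no predecessor
#7=b depends on [6:b]
sources: [0:f, 6:b]
N(rest) = Σ N(rest − s) over sources s of rest; N(one piece) = 1:
  size 1 → [5]=1  [7]=1
  size 2 → [4,5]=1  [5,7]=2  [6,7]=1
  size 3 → [3,4,5]=1  [4,5,7]=3  [5,6,7]=3
  size 4 → [2,3,4,5]=1  [3,4,5,7]=4  [4,5,6,7]=6
  size 5 → [1,2,3,4,5]=1  [2,3,4,5,7]=5  [3,4,5,6,7]=10
  size 6 → [0,1,2,3,4,5]=1  [1,2,3,4,5,7]=6  [2,3,4,5,6,7]=15
  first=0(f) contributes 21
  first=6(b) contributes 7
|[w]| = 28

28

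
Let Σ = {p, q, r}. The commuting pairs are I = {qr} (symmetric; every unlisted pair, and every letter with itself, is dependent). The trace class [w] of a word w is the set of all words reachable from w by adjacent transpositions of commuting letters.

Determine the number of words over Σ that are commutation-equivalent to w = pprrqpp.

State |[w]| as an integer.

3

drop 0:p onto floor
drop 1:p onto {0:p}
drop 2:r onto {1:p}
drop 3:r onto {2:r}
drop 4:q onto {1:p}
drop 5:p onto {3:r, 4:q}
drop 6:p onto {5:p}
ground layer = {0:p}
drop-orders for the pieces not yet dropped (sum over which currently-grounded one goes next):
  1 to go: {6} 1
  2 to go: {5,6} 1
  3 to go: {3,5,6} 1  {4,5,6} 1
  4 to go: {2,3,5,6} 1  {3,4,5,6} 2
  5 to go: {2,3,4,5,6} 3
  if 0:p drops first: 3 orders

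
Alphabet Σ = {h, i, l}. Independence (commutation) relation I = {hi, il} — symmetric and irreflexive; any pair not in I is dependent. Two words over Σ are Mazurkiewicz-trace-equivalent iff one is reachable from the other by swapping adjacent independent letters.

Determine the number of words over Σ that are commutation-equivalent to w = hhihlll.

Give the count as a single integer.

7

piece 0:h — minimal
piece 1:h rests on {0:h}
piece 2:i — minimal
piece 3:h rests on {1:h}
piece 4:l rests on {3:h}
piece 5:l rests on {4:l}
piece 6:l rests on {5:l}
minimal pieces: {0:h, 2:i}
ways to finish when only these pieces remain (= sum over removing one remaining piece with nothing left below it):
  1 left: {2}→1  {6}→1
  2 left: {2,6}→2  {5,6}→1
  3 left: {2,5,6}→3  {4,5,6}→1
  4 left: {2,4,5,6}→4  {3,4,5,6}→1
  5 left: {1,3,4,5,6}→1  {2,3,4,5,6}→5
  placing 0:h first → 6 extensions
  placing 2:i first → 1 extensions
total linear extensions = 7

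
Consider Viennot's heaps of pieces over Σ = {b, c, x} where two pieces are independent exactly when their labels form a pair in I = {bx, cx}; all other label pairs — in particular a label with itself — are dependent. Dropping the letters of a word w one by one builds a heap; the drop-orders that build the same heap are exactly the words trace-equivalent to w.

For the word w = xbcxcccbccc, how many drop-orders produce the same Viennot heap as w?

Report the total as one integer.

drop 0:x onto floor
drop 1:b onto floor
drop 2:c onto {1:b}
drop 3:x onto {0:x}
drop 4:c onto {2:c}
drop 5:c onto {4:c}
drop 6:c onto {5:c}
drop 7:b onto {6:c}
drop 8:c onto {7:b}
drop 9:c onto {8:c}
drop 10:c onto {9:c}
ground layer = {0:x, 1:b}
drop-orders for the pieces not yet dropped (sum over which currently-grounded one goes next):
  1 to go: {3} 1  {10} 1
  2 to go: {0,3} 1  {3,10} 2  {9,10} 1
  3 to go: {0,3,10} 3  {3,9,10} 3  {8,9,10} 1
  4 to go: {0,3,9,10} 6  {3,8,9,10} 4  {7,8,9,10} 1
  5 to go: {0,3,8,9,10} 10  {3,7,8,9,10} 5  {6,7,8,9,10} 1
  6 to go: {0,3,7,8,9,10} 15  {3,6,7,8,9,10} 6  {5,6,7,8,9,10} 1
  7 to go: {0,3,6,7,8,9,10} 21  {3,5,6,7,8,9,10} 7  {4,5,6,7,8,9,10} 1
  8 to go: {0,3,5,6,7,8,9,10} 28  {2,4,5,6,7,8,9,10} 1  {3,4,5,6,7,8,9,10} 8
  9 to go: {0,3,4,5,6,7,8,9,10} 36  {1,2,4,5,6,7,8,9,10} 1  {2,3,4,5,6,7,8,9,10} 9
  if 0:x drops first: 10 orders
  if 1:b drops first: 45 orders
heap linearizations: 55

55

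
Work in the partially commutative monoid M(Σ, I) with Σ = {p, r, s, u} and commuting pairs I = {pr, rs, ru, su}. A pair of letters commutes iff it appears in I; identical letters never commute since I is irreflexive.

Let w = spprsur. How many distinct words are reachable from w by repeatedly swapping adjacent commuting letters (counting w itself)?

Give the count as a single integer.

42

drop 0:s onto floor
drop 1:p onto {0:s}
drop 2:p onto {1:p}
drop 3:r onto floor
drop 4:s onto {2:p}
drop 5:u onto {2:p}
drop 6:r onto {3:r}
ground layer = {0:s, 3:r}
drop-orders for the pieces not yet dropped (sum over which currently-grounded one goes next):
  1 to go: {4} 1  {5} 1  {6} 1
  2 to go: {3,6} 1  {4,5} 2  {4,6} 2  {5,6} 2
  3 to go: {2,4,5} 2  {3,4,6} 3  {3,5,6} 3  {4,5,6} 6
  4 to go: {1,2,4,5} 2  {2,4,5,6} 8  {3,4,5,6} 12
  5 to go: {0,1,2,4,5} 2  {1,2,4,5,6} 10  {2,3,4,5,6} 20
  if 0:s drops first: 30 orders
  if 3:r drops first: 12 orders
heap linearizations: 42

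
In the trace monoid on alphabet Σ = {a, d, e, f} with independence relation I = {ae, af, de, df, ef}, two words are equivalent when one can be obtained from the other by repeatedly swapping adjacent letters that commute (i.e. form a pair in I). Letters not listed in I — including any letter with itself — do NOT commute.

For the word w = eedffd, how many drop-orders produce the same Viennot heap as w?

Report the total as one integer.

#0=e has no predecessor
#1=e depends on [0:e]
#2=d has no predecessor
#3=f has no predecessor
#4=f depends on [3:f]
#5=d depends on [2:d]
sources: [0:e, 2:d, 3:f]
N(rest) = Σ N(rest − s) over sources s of rest; N(one piece) = 1:
  size 1 → [1]=1  [4]=1  [5]=1
  size 2 → [0,1]=1  [1,4]=2  [1,5]=2  [2,5]=1  [3,4]=1  [4,5]=2
  size 3 → [0,1,4]=3  [0,1,5]=3  [1,2,5]=3  [1,3,4]=3  [1,4,5]=6  [2,4,5]=3  [3,4,5]=3
  size 4 → [0,1,2,5]=6  [0,1,3,4]=6  [0,1,4,5]=12  [1,2,4,5]=12  [1,3,4,5]=12  [2,3,4,5]=6
  first=0(e) contributes 30
  first=2(d) contributes 30
  first=3(f) contributes 30
|[w]| = 90

90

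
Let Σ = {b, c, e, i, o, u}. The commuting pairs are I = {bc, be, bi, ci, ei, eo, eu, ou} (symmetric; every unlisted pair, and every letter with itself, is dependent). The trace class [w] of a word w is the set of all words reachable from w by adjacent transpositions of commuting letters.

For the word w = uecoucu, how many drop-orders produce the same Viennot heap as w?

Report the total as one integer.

0(u) covers ∅
1(e) covers ∅
2(c) covers 0:u, 1:e
3(o) covers 2:c
4(u) covers 2:c
5(c) covers 3:o, 4:u
6(u) covers 5:c
floor of heap: 0:u, 1:e
completions by unplaced set U, small U first (add the entries for U minus each lowest piece of U):
  |U|=1: {6}:1
  |U|=2: {5,6}:1
  |U|=3: {3,5,6}:1  {4,5,6}:1
  |U|=4: {3,4,5,6}:2
  |U|=5: {2,3,4,5,6}:2
  start at 0(u): 2
  start at 1(e): 2
sum over floor = 4

4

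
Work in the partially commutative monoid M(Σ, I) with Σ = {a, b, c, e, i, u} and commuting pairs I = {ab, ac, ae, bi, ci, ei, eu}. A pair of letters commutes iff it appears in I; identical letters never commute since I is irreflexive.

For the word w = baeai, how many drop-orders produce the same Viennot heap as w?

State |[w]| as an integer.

piece 0:b — minimal
piece 1:a — minimal
piece 2:e rests on {0:b}
piece 3:a rests on {1:a}
piece 4:i rests on {3:a}
minimal pieces: {0:b, 1:a}
ways to finish when only these pieces remain (= sum over removing one remaining piece with nothing left below it):
  1 left: {2}→1  {4}→1
  2 left: {0,2}→1  {2,4}→2  {3,4}→1
  3 left: {0,2,4}→3  {1,3,4}→1  {2,3,4}→3
  placing 0:b first → 4 extensions
  placing 1:a first → 6 extensions
total linear extensions = 10

10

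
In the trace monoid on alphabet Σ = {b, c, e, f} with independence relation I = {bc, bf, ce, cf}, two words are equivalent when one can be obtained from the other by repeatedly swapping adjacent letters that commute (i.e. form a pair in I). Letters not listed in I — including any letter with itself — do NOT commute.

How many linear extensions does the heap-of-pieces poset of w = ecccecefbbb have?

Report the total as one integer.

#0=e has no predecessor
#1=c has no predecessor
#2=c depends on [1:c]
#3=c depends on [2:c]
#4=e depends on [0:e]
#5=c depends on [3:c]
#6=e depends on [4:e]
#7=f depends on [6:e]
#8=b depends on [6:e]
#9=b depends on [8:b]
#10=b depends on [9:b]
sources: [0:e, 1:c]
N(rest) = Σ N(rest − s) over sources s of rest; N(one piece) = 1:
  size 1 → [5]=1  [7]=1  [10]=1
  size 2 → [3,5]=1  [5,7]=2  [5,10]=2  [7,10]=2  [9,10]=1
  size 3 → [2,3,5]=1  [3,5,7]=3  [3,5,10]=3  [5,7,10]=6  [5,9,10]=3  [7,9,10]=3  [8,9,10]=1
  size 4 → [1,2,3,5]=1  [2,3,5,7]=4  [2,3,5,10]=4  [3,5,7,10]=12  [3,5,9,10]=6  [5,7,9,10]=12  [5,8,9,10]=4  [7,8,9,10]=4
  size 5 → [1,2,3,5,7]=5  [1,2,3,5,10]=5  [2,3,5,7,10]=20  [2,3,5,9,10]=10  [3,5,7,9,10]=30  [3,5,8,9,10]=10  [5,7,8,9,10]=20  [6,7,8,9,10]=4
  size 6 → [1,2,3,5,7,10]=30  [1,2,3,5,9,10]=15  [2,3,5,7,9,10]=60  [2,3,5,8,9,10]=20  [3,5,7,8,9,10]=60  [4,6,7,8,9,10]=4  [5,6,7,8,9,10]=24
  size 7 → [0,4,6,7,8,9,10]=4  [1,2,3,5,7,9,10]=105  [1,2,3,5,8,9,10]=35  [2,3,5,7,8,9,10]=140  [3,5,6,7,8,9,10]=84  [4,5,6,7,8,9,10]=28
  size 8 → [0,4,5,6,7,8,9,10]=32  [1,2,3,5,7,8,9,10]=280  [2,3,5,6,7,8,9,10]=224  [3,4,5,6,7,8,9,10]=112
  size 9 → [0,3,4,5,6,7,8,9,10]=144  [1,2,3,5,6,7,8,9,10]=504  [2,3,4,5,6,7,8,9,10]=336
  first=0(e) contributes 840
  first=1(c) contributes 480
|[w]| = 1320

1320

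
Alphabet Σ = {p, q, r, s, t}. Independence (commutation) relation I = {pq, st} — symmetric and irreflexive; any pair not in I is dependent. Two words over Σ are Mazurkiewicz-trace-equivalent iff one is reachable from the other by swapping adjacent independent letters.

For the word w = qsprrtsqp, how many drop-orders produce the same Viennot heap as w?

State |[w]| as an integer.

piece 0:q — minimal
piece 1:s rests on {0:q}
piece 2:p rests on {1:s}
piece 3:r rests on {2:p}
piece 4:r rests on {3:r}
piece 5:t rests on {4:r}
piece 6:s rests on {4:r}
piece 7:q rests on {5:t, 6:s}
piece 8:p rests on {5:t, 6:s}
minimal pieces: {0:q}
ways to finish when only these pieces remain (= sum over removing one remaining piece with nothing left below it):
  1 left: {7}→1  {8}→1
  2 left: {7,8}→2
  3 left: {5,7,8}→2  {6,7,8}→2
  4 left: {5,6,7,8}→4
  5 left: {4,5,6,7,8}→4
  6 left: {3,4,5,6,7,8}→4
  7 left: {2,3,4,5,6,7,8}→4
  placing 0:q first → 4 extensions

4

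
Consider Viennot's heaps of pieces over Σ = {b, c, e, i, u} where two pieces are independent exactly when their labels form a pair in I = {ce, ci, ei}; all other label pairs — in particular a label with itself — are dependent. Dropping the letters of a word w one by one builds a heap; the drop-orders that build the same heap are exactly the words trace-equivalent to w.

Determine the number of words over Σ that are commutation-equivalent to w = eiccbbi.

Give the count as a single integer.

12

drop 0:e onto floor
drop 1:i onto floor
drop 2:c onto floor
drop 3:c onto {2:c}
drop 4:b onto {0:e, 1:i, 3:c}
drop 5:b onto {4:b}
drop 6:i onto {5:b}
ground layer = {0:e, 1:i, 2:c}
drop-orders for the pieces not yet dropped (sum over which currently-grounded one goes next):
  1 to go: {6} 1
  2 to go: {5,6} 1
  3 to go: {4,5,6} 1
  4 to go: {0,4,5,6} 1  {1,4,5,6} 1  {3,4,5,6} 1
  5 to go: {0,1,4,5,6} 2  {0,3,4,5,6} 2  {1,3,4,5,6} 2  {2,3,4,5,6} 1
  if 0:e drops first: 3 orders
  if 1:i drops first: 3 orders
  if 2:c drops first: 6 orders
heap linearizations: 12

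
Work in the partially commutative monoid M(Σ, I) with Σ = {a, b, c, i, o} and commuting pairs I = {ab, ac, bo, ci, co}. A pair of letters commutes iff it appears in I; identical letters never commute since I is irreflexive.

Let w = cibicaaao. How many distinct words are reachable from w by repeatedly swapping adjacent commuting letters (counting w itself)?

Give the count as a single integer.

12

#0=c has no predecessor
#1=i has no predecessor
#2=b depends on [0:c, 1:i]
#3=i depends on [2:b]
#4=c depends on [2:b]
#5=a depends on [3:i]
#6=a depends on [5:a]
#7=a depends on [6:a]
#8=o depends on [7:a]
sources: [0:c, 1:i]
N(rest) = Σ N(rest − s) over sources s of rest; N(one piece) = 1:
  size 1 → [4]=1  [8]=1
  size 2 → [4,8]=2  [7,8]=1
  size 3 → [4,7,8]=3  [6,7,8]=1
  size 4 → [4,6,7,8]=4  [5,6,7,8]=1
  size 5 → [3,5,6,7,8]=1  [4,5,6,7,8]=5
  size 6 → [3,4,5,6,7,8]=6
  size 7 → [2,3,4,5,6,7,8]=6
  first=0(c) contributes 6
  first=1(i) contributes 6
|[w]| = 12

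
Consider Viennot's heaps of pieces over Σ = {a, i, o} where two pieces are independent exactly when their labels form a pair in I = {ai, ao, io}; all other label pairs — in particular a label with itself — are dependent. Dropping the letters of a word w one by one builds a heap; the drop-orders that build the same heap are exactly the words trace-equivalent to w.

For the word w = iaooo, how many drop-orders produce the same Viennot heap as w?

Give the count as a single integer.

piece 0:i — minimal
piece 1:a — minimal
piece 2:o — minimal
piece 3:o rests on {2:o}
piece 4:o rests on {3:o}
minimal pieces: {0:i, 1:a, 2:o}
ways to finish when only these pieces remain (= sum over removing one remaining piece with nothing left below it):
  1 left: {0}→1  {1}→1  {4}→1
  2 left: {0,1}→2  {0,4}→2  {1,4}→2  {3,4}→1
  3 left: {0,1,4}→6  {0,3,4}→3  {1,3,4}→3  {2,3,4}→1
  placing 0:i first → 4 extensions
  placing 1:a first → 4 extensions
  placing 2:o first → 12 extensions
total linear extensions = 20

20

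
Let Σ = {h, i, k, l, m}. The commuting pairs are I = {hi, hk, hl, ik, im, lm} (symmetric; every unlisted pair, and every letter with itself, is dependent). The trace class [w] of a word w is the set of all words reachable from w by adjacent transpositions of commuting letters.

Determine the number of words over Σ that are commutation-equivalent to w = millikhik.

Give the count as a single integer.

171

piece 0:m — minimal
piece 1:i — minimal
piece 2:l rests on {1:i}
piece 3:l rests on {2:l}
piece 4:i rests on {3:l}
piece 5:k rests on {0:m, 3:l}
piece 6:h rests on {0:m}
piece 7:i rests on {4:i}
piece 8:k rests on {5:k}
minimal pieces: {0:m, 1:i}
ways to finish when only these pieces remain (= sum over removing one remaining piece with nothing left below it):
  1 left: {6}→1  {7}→1  {8}→1
  2 left: {4,7}→1  {5,8}→1  {6,7}→2  {6,8}→2  {7,8}→2
  3 left: {4,6,7}→3  {4,7,8}→3  {5,6,8}→3  {5,7,8}→3  {6,7,8}→6
  4 left: {0,5,6,8}→3  {4,5,7,8}→6  {4,6,7,8}→12  {5,6,7,8}→12
  5 left: {0,5,6,7,8}→15  {3,4,5,7,8}→6  {4,5,6,7,8}→30
  6 left: {0,4,5,6,7,8}→45  {2,3,4,5,7,8}→6  {3,4,5,6,7,8}→36
  7 left: {0,3,4,5,6,7,8}→81  {1,2,3,4,5,7,8}→6  {2,3,4,5,6,7,8}→42
  placing 0:m first → 48 extensions
  placing 1:i first → 123 extensions
total linear extensions = 171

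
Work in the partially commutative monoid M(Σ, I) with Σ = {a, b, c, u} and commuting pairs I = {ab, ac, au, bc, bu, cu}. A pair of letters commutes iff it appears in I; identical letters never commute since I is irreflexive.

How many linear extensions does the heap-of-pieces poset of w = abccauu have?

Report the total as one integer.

drop 0:a onto floor
drop 1:b onto floor
drop 2:c onto floor
drop 3:c onto {2:c}
drop 4:a onto {0:a}
drop 5:u onto floor
drop 6:u onto {5:u}
ground layer = {0:a, 1:b, 2:c, 5:u}
drop-orders for the pieces not yet dropped (sum over which currently-grounded one goes next):
  1 to go: {1} 1  {3} 1  {4} 1  {6} 1
  2 to go: {0,4} 1  {1,3} 2  {1,4} 2  {1,6} 2  {2,3} 1  {3,4} 2  {3,6} 2  {4,6} 2  {5,6} 1
  3 to go: {0,1,4} 3  {0,3,4} 3  {0,4,6} 3  {1,2,3} 3  {1,3,4} 6  {1,3,6} 6  {1,4,6} 6  {1,5,6} 3  {2,3,4} 3  {2,3,6} 3  {3,4,6} 6  {3,5,6} 3  {4,5,6} 3
  4 to go: {0,1,3,4} 12  {0,1,4,6} 12  {0,2,3,4} 6  {0,3,4,6} 12  {0,4,5,6} 6  {1,2,3,4} 12  {1,2,3,6} 12  {1,3,4,6} 24  {1,3,5,6} 12  {1,4,5,6} 12  {2,3,4,6} 12  {2,3,5,6} 6  {3,4,5,6} 12
  5 to go: {0,1,2,3,4} 30  {0,1,3,4,6} 60  {0,1,4,5,6} 30  {0,2,3,4,6} 30  {0,3,4,5,6} 30  {1,2,3,4,6} 60  {1,2,3,5,6} 30  {1,3,4,5,6} 60  {2,3,4,5,6} 30
  if 0:a drops first: 180 orders
  if 1:b drops first: 90 orders
  if 2:c drops first: 180 orders
  if 5:u drops first: 180 orders
heap linearizations: 630

630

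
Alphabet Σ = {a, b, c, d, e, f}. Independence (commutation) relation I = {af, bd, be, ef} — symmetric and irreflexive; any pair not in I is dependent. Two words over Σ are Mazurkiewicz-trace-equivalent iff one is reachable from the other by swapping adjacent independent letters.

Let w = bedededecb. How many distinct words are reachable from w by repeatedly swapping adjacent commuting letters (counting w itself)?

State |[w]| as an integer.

0(b) covers ∅
1(e) covers ∅
2(d) covers 1:e
3(e) covers 2:d
4(d) covers 3:e
5(e) covers 4:d
6(d) covers 5:e
7(e) covers 6:d
8(c) covers 0:b, 7:e
9(b) covers 8:c
floor of heap: 0:b, 1:e
completions by unplaced set U, small U first (add the entries for U minus each lowest piece of U):
  |U|=1: {9}:1
  |U|=2: {8,9}:1
  |U|=3: {0,8,9}:1  {7,8,9}:1
  |U|=4: {0,7,8,9}:2  {6,7,8,9}:1
  |U|=5: {0,6,7,8,9}:3  {5,6,7,8,9}:1
  |U|=6: {0,5,6,7,8,9}:4  {4,5,6,7,8,9}:1
  |U|=7: {0,4,5,6,7,8,9}:5  {3,4,5,6,7,8,9}:1
  |U|=8: {0,3,4,5,6,7,8,9}:6  {2,3,4,5,6,7,8,9}:1
  start at 0(b): 1
  start at 1(e): 7
sum over floor = 8

8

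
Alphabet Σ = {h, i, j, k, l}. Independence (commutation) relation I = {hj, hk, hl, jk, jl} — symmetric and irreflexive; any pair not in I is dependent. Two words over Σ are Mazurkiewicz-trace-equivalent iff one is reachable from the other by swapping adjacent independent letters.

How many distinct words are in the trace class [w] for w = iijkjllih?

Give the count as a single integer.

10

#0=i has no predecessor
#1=i depends on [0:i]
#2=j depends on [1:i]
#3=k depends on [1:i]
#4=j depends on [2:j]
#5=l depends on [3:k]
#6=l depends on [5:l]
#7=i depends on [4:j, 6:l]
#8=h depends on [7:i]
sources: [0:i]
N(rest) = Σ N(rest − s) over sources s of rest; N(one piece) = 1:
  size 1 → [8]=1
  size 2 → [7,8]=1
  size 3 → [4,7,8]=1  [6,7,8]=1
  size 4 → [2,4,7,8]=1  [4,6,7,8]=2  [5,6,7,8]=1
  size 5 → [2,4,6,7,8]=3  [3,5,6,7,8]=1  [4,5,6,7,8]=3
  size 6 → [2,4,5,6,7,8]=6  [3,4,5,6,7,8]=4
  size 7 → [2,3,4,5,6,7,8]=10
  first=0(i) contributes 10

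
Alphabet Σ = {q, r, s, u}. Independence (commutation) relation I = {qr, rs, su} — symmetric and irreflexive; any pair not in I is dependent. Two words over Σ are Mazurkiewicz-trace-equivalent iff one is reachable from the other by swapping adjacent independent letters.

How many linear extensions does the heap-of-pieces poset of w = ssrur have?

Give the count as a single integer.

0(s) covers ∅
1(s) covers 0:s
2(r) covers ∅
3(u) covers 2:r
4(r) covers 3:u
floor of heap: 0:s, 2:r
completions by unplaced set U, small U first (add the entries for U minus each lowest piece of U):
  |U|=1: {1}:1  {4}:1
  |U|=2: {0,1}:1  {1,4}:2  {3,4}:1
  |U|=3: {0,1,4}:3  {1,3,4}:3  {2,3,4}:1
  start at 0(s): 4
  start at 2(r): 6
sum over floor = 10

10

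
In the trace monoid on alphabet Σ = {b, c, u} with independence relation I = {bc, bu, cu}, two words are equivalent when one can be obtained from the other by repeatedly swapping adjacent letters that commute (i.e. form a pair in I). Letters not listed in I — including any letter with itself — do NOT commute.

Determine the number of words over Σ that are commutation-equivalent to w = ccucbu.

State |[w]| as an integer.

60

drop 0:c onto floor
drop 1:c onto {0:c}
drop 2:u onto floor
drop 3:c onto {1:c}
drop 4:b onto floor
drop 5:u onto {2:u}
ground layer = {0:c, 2:u, 4:b}
drop-orders for the pieces not yet dropped (sum over which currently-grounded one goes next):
  1 to go: {3} 1  {4} 1  {5} 1
  2 to go: {1,3} 1  {2,5} 1  {3,4} 2  {3,5} 2  {4,5} 2
  3 to go: {0,1,3} 1  {1,3,4} 3  {1,3,5} 3  {2,3,5} 3  {2,4,5} 3  {3,4,5} 6
  4 to go: {0,1,3,4} 4  {0,1,3,5} 4  {1,2,3,5} 6  {1,3,4,5} 12  {2,3,4,5} 12
  if 0:c drops first: 30 orders
  if 2:u drops first: 20 orders
  if 4:b drops first: 10 orders
heap linearizations: 60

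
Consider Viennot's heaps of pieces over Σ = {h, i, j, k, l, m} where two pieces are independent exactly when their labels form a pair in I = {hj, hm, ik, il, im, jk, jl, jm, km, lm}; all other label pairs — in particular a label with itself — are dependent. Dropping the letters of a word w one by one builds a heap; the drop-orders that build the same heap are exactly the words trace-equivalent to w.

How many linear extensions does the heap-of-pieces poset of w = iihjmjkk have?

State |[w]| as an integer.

80

piece 0:i — minimal
piece 1:i rests on {0:i}
piece 2:h rests on {1:i}
piece 3:j rests on {1:i}
piece 4:m — minimal
piece 5:j rests on {3:j}
piece 6:k rests on {2:h}
piece 7:k rests on {6:k}
minimal pieces: {0:i, 4:m}
ways to finish when only these pieces remain (= sum over removing one remaining piece with nothing left below it):
  1 left: {4}→1  {5}→1  {7}→1
  2 left: {3,5}→1  {4,5}→2  {4,7}→2  {5,7}→2  {6,7}→1
  3 left: {2,6,7}→1  {3,4,5}→3  {3,5,7}→3  {4,5,7}→6  {4,6,7}→3  {5,6,7}→3
  4 left: {2,4,6,7}→4  {2,5,6,7}→4  {3,4,5,7}→12  {3,5,6,7}→6  {4,5,6,7}→12
  5 left: {2,3,5,6,7}→10  {2,4,5,6,7}→20  {3,4,5,6,7}→30
  6 left: {1,2,3,5,6,7}→10  {2,3,4,5,6,7}→60
  placing 0:i first → 70 extensions
  placing 4:m first → 10 extensions
total linear extensions = 80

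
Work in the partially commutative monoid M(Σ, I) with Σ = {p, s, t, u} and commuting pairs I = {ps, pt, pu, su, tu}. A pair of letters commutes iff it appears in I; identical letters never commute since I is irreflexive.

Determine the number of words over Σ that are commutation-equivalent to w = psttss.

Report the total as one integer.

drop 0:p onto floor
drop 1:s onto floor
drop 2:t onto {1:s}
drop 3:t onto {2:t}
drop 4:s onto {3:t}
drop 5:s onto {4:s}
ground layer = {0:p, 1:s}
drop-orders for the pieces not yet dropped (sum over which currently-grounded one goes next):
  1 to go: {0} 1  {5} 1
  2 to go: {0,5} 2  {4,5} 1
  3 to go: {0,4,5} 3  {3,4,5} 1
  4 to go: {0,3,4,5} 4  {2,3,4,5} 1
  if 0:p drops first: 1 orders
  if 1:s drops first: 5 orders
heap linearizations: 6

6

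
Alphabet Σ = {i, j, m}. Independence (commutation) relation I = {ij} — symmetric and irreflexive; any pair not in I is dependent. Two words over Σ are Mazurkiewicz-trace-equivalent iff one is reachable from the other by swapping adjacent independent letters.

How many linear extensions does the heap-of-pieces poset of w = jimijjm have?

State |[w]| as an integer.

6

piece 0:j — minimal
piece 1:i — minimal
piece 2:m rests on {0:j, 1:i}
piece 3:i rests on {2:m}
piece 4:j rests on {2:m}
piece 5:j rests on {4:j}
piece 6:m rests on {3:i, 5:j}
minimal pieces: {0:j, 1:i}
ways to finish when only these pieces remain (= sum over removing one remaining piece with nothing left below it):
  1 left: {6}→1
  2 left: {3,6}→1  {5,6}→1
  3 left: {3,5,6}→2  {4,5,6}→1
  4 left: {3,4,5,6}→3
  5 left: {2,3,4,5,6}→3
  placing 0:j first → 3 extensions
  placing 1:i first → 3 extensions
total linear extensions = 6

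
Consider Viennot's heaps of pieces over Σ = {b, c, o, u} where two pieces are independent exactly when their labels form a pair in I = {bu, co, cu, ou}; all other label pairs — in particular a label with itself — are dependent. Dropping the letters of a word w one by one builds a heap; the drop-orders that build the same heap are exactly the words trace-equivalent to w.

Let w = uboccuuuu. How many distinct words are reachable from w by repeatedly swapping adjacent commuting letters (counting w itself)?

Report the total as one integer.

378

#0=u has no predecessor
#1=b has no predecessor
#2=o depends on [1:b]
#3=c depends on [1:b]
#4=c depends on [3:c]
#5=u depends on [0:u]
#6=u depends on [5:u]
#7=u depends on [6:u]
#8=u depends on [7:u]
sources: [0:u, 1:b]
N(rest) = Σ N(rest − s) over sources s of rest; N(one piece) = 1:
  size 1 → [2]=1  [4]=1  [8]=1
  size 2 → [2,4]=2  [2,8]=2  [3,4]=1  [4,8]=2  [7,8]=1
  size 3 → [2,3,4]=3  [2,4,8]=6  [2,7,8]=3  [3,4,8]=3  [4,7,8]=3  [6,7,8]=1
  size 4 → [1,2,3,4]=3  [2,3,4,8]=12  [2,4,7,8]=12  [2,6,7,8]=4  [3,4,7,8]=6  [4,6,7,8]=4  [5,6,7,8]=1
  size 5 → [0,5,6,7,8]=1  [1,2,3,4,8]=15  [2,3,4,7,8]=30  [2,4,6,7,8]=20  [2,5,6,7,8]=5  [3,4,6,7,8]=10  [4,5,6,7,8]=5
  size 6 → [0,2,5,6,7,8]=6  [0,4,5,6,7,8]=6  [1,2,3,4,7,8]=45  [2,3,4,6,7,8]=60  [2,4,5,6,7,8]=30  [3,4,5,6,7,8]=15
  size 7 → [0,2,4,5,6,7,8]=42  [0,3,4,5,6,7,8]=21  [1,2,3,4,6,7,8]=105  [2,3,4,5,6,7,8]=105
  first=0(u) contributes 210
  first=1(b) contributes 168
|[w]| = 378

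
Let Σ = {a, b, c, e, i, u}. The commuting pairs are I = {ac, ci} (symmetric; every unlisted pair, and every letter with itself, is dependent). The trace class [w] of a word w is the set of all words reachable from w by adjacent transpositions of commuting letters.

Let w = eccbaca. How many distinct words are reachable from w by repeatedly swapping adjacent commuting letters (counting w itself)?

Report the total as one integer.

drop 0:e onto floor
drop 1:c onto {0:e}
drop 2:c onto {1:c}
drop 3:b onto {2:c}
drop 4:a onto {3:b}
drop 5:c onto {3:b}
drop 6:a onto {4:a}
ground layer = {0:e}
drop-orders for the pieces not yet dropped (sum over which currently-grounded one goes next):
  1 to go: {5} 1  {6} 1
  2 to go: {4,6} 1  {5,6} 2
  3 to go: {4,5,6} 3
  4 to go: {3,4,5,6} 3
  5 to go: {2,3,4,5,6} 3
  if 0:e drops first: 3 orders

3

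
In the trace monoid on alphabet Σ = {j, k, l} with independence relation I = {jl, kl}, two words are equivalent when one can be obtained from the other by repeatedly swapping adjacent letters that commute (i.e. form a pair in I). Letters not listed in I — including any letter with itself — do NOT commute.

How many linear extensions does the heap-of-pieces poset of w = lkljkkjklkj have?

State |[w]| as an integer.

165

#0=l has no predecessor
#1=k has no predecessor
#2=l depends on [0:l]
#3=j depends on [1:k]
#4=k depends on [3:j]
#5=k depends on [4:k]
#6=j depends on [5:k]
#7=k depends on [6:j]
#8=l depends on [2:l]
#9=k depends on [7:k]
#10=j depends on [9:k]
sources: [0:l, 1:k]
N(rest) = Σ N(rest − s) over sources s of rest; N(one piece) = 1:
  size 1 → [8]=1  [10]=1
  size 2 → [2,8]=1  [8,10]=2  [9,10]=1
  size 3 → [0,2,8]=1  [2,8,10]=3  [7,9,10]=1  [8,9,10]=3
  size 4 → [0,2,8,10]=4  [2,8,9,10]=6  [6,7,9,10]=1  [7,8,9,10]=4
  size 5 → [0,2,8,9,10]=10  [2,7,8,9,10]=10  [5,6,7,9,10]=1  [6,7,8,9,10]=5
  size 6 → [0,2,7,8,9,10]=20  [2,6,7,8,9,10]=15  [4,5,6,7,9,10]=1  [5,6,7,8,9,10]=6
  size 7 → [0,2,6,7,8,9,10]=35  [2,5,6,7,8,9,10]=21  [3,4,5,6,7,9,10]=1  [4,5,6,7,8,9,10]=7
  size 8 → [0,2,5,6,7,8,9,10]=56  [1,3,4,5,6,7,9,10]=1  [2,4,5,6,7,8,9,10]=28  [3,4,5,6,7,8,9,10]=8
  size 9 → [0,2,4,5,6,7,8,9,10]=84  [1,3,4,5,6,7,8,9,10]=9  [2,3,4,5,6,7,8,9,10]=36
  first=0(l) contributes 45
  first=1(k) contributes 120
|[w]| = 165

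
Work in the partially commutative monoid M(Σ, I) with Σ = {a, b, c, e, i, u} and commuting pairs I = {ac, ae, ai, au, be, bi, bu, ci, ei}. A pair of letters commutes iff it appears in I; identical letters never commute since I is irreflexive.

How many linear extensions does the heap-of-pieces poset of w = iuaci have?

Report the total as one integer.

drop 0:i onto floor
drop 1:u onto {0:i}
drop 2:a onto floor
drop 3:c onto {1:u}
drop 4:i onto {1:u}
ground layer = {0:i, 2:a}
drop-orders for the pieces not yet dropped (sum over which currently-grounded one goes next):
  1 to go: {2} 1  {3} 1  {4} 1
  2 to go: {2,3} 2  {2,4} 2  {3,4} 2
  3 to go: {1,3,4} 2  {2,3,4} 6
  if 0:i drops first: 8 orders
  if 2:a drops first: 2 orders
heap linearizations: 10

10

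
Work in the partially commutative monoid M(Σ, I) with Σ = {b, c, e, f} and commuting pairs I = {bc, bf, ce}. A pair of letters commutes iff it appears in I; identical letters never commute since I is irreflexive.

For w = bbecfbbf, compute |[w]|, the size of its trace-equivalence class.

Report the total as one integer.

drop 0:b onto floor
drop 1:b onto {0:b}
drop 2:e onto {1:b}
drop 3:c onto floor
drop 4:f onto {2:e, 3:c}
drop 5:b onto {2:e}
drop 6:b onto {5:b}
drop 7:f onto {4:f}
ground layer = {0:b, 3:c}
drop-orders for the pieces not yet dropped (sum over which currently-grounded one goes next):
  1 to go: {6} 1  {7} 1
  2 to go: {4,7} 1  {5,6} 1  {6,7} 2
  3 to go: {3,4,7} 1  {4,6,7} 3  {5,6,7} 3
  4 to go: {3,4,6,7} 4  {4,5,6,7} 6
  5 to go: {2,4,5,6,7} 6  {3,4,5,6,7} 10
  6 to go: {1,2,4,5,6,7} 6  {2,3,4,5,6,7} 16
  if 0:b drops first: 22 orders
  if 3:c drops first: 6 orders
heap linearizations: 28

28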